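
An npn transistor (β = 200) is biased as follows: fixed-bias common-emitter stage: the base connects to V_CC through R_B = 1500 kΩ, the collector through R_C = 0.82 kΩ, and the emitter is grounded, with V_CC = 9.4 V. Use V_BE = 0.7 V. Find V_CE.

V_CE ≈ 8.4 V

Base loop: V_CC = I_B·R_B + V_BE, so I_B = (9.4 − 0.7)/1500 kΩ = 0.0058 mA.
In the active region I_C = β·I_B = 200 × 0.0058 = 1.16 mA.
Collector loop: V_CE = V_CC − I_C·R_C = 9.4 − 1.16×0.82 = 8.45 V.
Since V_CE = 8.45 V > V_CE(sat) ≈ 0.2 V, the transistor is in the active region as assumed.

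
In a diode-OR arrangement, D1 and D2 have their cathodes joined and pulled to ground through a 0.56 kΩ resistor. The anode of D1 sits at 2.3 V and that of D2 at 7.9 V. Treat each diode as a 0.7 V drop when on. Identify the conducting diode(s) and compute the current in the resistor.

Assume both conduct. Then node N would need to be at both 2.3−0.7 = 1.6 V and 7.9−0.7 = 7.2 V, which is impossible.
Assume only D2 conducts: V_N = 7.9 − 0.7 = 7.2 V, so I_R = 7.2/0.56 = 12.9 mA.
Check D1: its anode-to-cathode voltage is 2.3 − 7.2 = -4.9 V < 0.7 V, so it is off. The assumption is consistent.

Only D2 conducts; I_R ≈ 13 mA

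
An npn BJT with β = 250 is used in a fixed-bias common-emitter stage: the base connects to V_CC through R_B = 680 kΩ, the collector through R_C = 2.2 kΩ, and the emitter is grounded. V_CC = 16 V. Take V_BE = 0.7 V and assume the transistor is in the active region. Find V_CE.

V_CE ≈ 3.6 V

Base loop: V_CC = I_B·R_B + V_BE, so I_B = (16 − 0.7)/680 kΩ = 0.0225 mA.
In the active region I_C = β·I_B = 250 × 0.0225 = 5.63 mA.
Collector loop: V_CE = V_CC − I_C·R_C = 16 − 5.63×2.2 = 3.62 V.
Since V_CE = 3.62 V > V_CE(sat) ≈ 0.2 V, the transistor is in the active region as assumed.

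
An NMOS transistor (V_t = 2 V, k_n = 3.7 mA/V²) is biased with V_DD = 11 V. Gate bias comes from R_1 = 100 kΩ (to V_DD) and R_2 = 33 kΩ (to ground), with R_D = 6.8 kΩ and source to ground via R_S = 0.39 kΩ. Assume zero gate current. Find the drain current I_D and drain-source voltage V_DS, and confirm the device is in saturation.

I_D ≈ 0.52 mA, V_DS ≈ 7.3 V

V_G = V_DD·R_2/(R_1+R_2) = 11×33/133 = 2.73 V.
Assume saturation: I_D = (k_n/2)(V_GS − V_t)² with V_GS = V_G − I_D·R_S = 2.73 − 0.39·I_D.
Substituting gives 0.281·I_D² − 2.05·I_D + 0.984 = 0, with roots I_D = 0.516 or 6.78 mA.
The root I_D = 6.78 mA gives V_GS = 0.0859 V ≤ V_t, so take I_D = 0.516 mA.
Then V_GS = 2.53 V and V_DS = V_DD − I_D(R_D+R_S) = 11 − 0.516×7.19 = 7.29 V.
Saturation requires V_DS ≥ V_GS − V_t = 0.528 V; 7.29 ≥ 0.528 ✓.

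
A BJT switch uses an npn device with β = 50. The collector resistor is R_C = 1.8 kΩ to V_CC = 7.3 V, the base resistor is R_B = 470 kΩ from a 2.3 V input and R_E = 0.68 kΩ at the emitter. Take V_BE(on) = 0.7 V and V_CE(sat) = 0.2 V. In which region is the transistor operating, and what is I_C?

Assume active. Base-emitter loop: I_B = (V_BB − V_BE)/(R_B + (β+1)R_E) = (2.3 − 0.7)/(470 + 51×0.68) = 0.00317 mA.
I_C = β·I_B = 50×0.00317 = 0.159 mA.
V_CE = V_CC − I_C·R_C − I_E·R_E = 7.3 − 0.159×1.8 − 0.162×0.68 = 6.9 V > V_CE(sat), so the active-region assumption holds.

active; I_C ≈ 0.16 mA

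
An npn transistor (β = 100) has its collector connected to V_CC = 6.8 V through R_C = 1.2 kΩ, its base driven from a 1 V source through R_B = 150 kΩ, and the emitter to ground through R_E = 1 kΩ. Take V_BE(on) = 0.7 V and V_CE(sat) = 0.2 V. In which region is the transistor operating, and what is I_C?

Assume active. Base-emitter loop: I_B = (V_BB − V_BE)/(R_B + (β+1)R_E) = (1 − 0.7)/(150 + 101×1) = 0.0012 mA.
I_C = β·I_B = 100×0.0012 = 0.12 mA.
V_CE = V_CC − I_C·R_C − I_E·R_E = 6.8 − 0.12×1.2 − 0.121×1 = 6.54 V > V_CE(sat), so the active-region assumption holds.

active; I_C ≈ 0.12 mA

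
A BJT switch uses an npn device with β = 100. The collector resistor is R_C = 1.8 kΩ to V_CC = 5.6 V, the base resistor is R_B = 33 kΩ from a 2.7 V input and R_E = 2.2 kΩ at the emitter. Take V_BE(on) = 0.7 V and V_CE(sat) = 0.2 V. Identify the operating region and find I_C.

Assume active. Base-emitter loop: I_B = (V_BB − V_BE)/(R_B + (β+1)R_E) = (2.7 − 0.7)/(33 + 101×2.2) = 0.00784 mA.
I_C = β·I_B = 100×0.00784 = 0.784 mA.
V_CE = V_CC − I_C·R_C − I_E·R_E = 5.6 − 0.784×1.8 − 0.792×2.2 = 2.45 V > V_CE(sat), so the active-region assumption holds.

active; I_C ≈ 0.78 mA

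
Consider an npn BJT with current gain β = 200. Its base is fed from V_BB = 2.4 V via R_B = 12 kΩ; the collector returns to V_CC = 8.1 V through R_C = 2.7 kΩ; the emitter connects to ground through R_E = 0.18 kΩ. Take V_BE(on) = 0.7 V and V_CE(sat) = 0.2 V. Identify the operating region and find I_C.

Assume active: I_B = (2.4 − 0.7)/(12 + 201×0.18) = 0.0353 mA, I_C = β·I_B = 7.06 mA.
Then V_CE = 8.1 − 7.06×2.7 − 7.09×0.18 = -12.2 V < 0.2 V — the active assumption fails.
Re-solve with V_CE = 0.2 V. KCL at the emitter: V_E/R_E = (V_BB−0.7−V_E)/R_B + (V_CC−0.2−V_E)/R_C, giving V_E = 0.51 V.
I_C = (V_CC − 0.2 − V_E)/R_C = (7.9 − 0.51)/2.7 = 2.74 mA.
Check: I_B = (1.7 − 0.51)/12 = 0.0991 mA, and β·I_B = 19.8 mA > I_C, confirming saturation.

saturation; I_C ≈ 2.7 mA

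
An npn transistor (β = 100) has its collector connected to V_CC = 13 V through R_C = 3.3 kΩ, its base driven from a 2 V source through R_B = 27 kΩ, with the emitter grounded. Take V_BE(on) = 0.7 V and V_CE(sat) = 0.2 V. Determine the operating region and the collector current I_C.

Assume active: I_B = (2 − 0.7)/27 = 0.0481 mA, giving I_C = β·I_B = 4.81 mA.
But then V_CE = 13 − 4.81×3.3 = -2.89 V < V_CE(sat) = 0.2 V — impossible in the active region.
So the transistor is saturated. With V_CE = 0.2 V, I_C = (V_CC − 0.2)/R_C = 12.8/3.3 = 3.88 mA.
Check: β·I_B = 4.81 mA > I_C = 3.88 mA, confirming saturation.

saturation; I_C ≈ 3.9 mA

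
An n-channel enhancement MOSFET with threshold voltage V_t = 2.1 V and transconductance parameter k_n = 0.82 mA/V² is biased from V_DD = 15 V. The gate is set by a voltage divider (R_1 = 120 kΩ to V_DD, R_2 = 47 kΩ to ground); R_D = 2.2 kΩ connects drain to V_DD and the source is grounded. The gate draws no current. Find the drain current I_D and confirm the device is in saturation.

V_G = V_DD·R_2/(R_1+R_2) = 15×47/167 = 4.22 V. With the source grounded, V_GS = V_G = 4.22 V.
Assume saturation: I_D = (k_n/2)(V_GS − V_t)² = (0.82/2)×(4.22 − 2.1)² = 0.41×2.12² = 1.85 mA.
V_DS = V_DD − I_D·R_D = 15 − 1.85×2.2 = 10.9 V.
Saturation requires V_DS ≥ V_GS − V_t = 2.12 V; 10.9 ≥ 2.12 ✓.

I_D ≈ 1.8 mA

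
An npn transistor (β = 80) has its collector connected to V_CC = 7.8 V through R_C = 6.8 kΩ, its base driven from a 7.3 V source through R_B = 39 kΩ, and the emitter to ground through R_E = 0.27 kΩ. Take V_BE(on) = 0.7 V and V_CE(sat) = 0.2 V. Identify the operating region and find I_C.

Assume active: I_B = (7.3 − 0.7)/(39 + 81×0.27) = 0.108 mA, I_C = β·I_B = 8.67 mA.
Then V_CE = 7.8 − 8.67×6.8 − 8.78×0.27 = -53.6 V < 0.2 V — the active assumption fails.
Re-solve with V_CE = 0.2 V. KCL at the emitter: V_E/R_E = (V_BB−0.7−V_E)/R_B + (V_CC−0.2−V_E)/R_C, giving V_E = 0.332 V.
I_C = (V_CC − 0.2 − V_E)/R_C = (7.6 − 0.332)/6.8 = 1.07 mA.
Check: I_B = (6.6 − 0.332)/39 = 0.161 mA, and β·I_B = 12.9 mA > I_C, confirming saturation.

saturation; I_C ≈ 1.1 mA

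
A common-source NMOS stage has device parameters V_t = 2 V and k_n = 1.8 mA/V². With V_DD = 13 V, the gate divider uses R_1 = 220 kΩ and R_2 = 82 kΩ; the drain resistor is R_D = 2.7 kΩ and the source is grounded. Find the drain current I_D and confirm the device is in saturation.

V_G = V_DD·R_2/(R_1+R_2) = 13×82/302 = 3.53 V. With the source grounded, V_GS = V_G = 3.53 V.
Assume saturation: I_D = (k_n/2)(V_GS − V_t)² = (1.8/2)×(3.53 − 2)² = 0.9×1.53² = 2.11 mA.
V_DS = V_DD − I_D·R_D = 13 − 2.11×2.7 = 7.31 V.
Saturation requires V_DS ≥ V_GS − V_t = 1.53 V; 7.31 ≥ 1.53 ✓.

I_D ≈ 2.1 mA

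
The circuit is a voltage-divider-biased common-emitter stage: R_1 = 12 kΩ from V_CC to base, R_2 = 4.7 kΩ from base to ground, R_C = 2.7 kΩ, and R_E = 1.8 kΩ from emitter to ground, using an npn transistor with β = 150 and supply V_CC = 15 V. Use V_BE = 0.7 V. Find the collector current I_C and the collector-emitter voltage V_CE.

Thevenize the base divider: V_Th = V_CC·R_2/(R_1+R_2) = 15×4.7/16.7 = 4.22 V, R_Th = R_1‖R_2 = 3.38 kΩ.
Base-emitter loop: V_Th = I_B·R_Th + V_BE + (β+1)I_B·R_E, so I_B = (4.22 − 0.7) / (3.38 + 151×1.8) = 0.0128 mA.
I_C = β·I_B = 150×0.0128 = 1.92 mA, and I_E = (β+1)I_B = 1.93 mA.
V_CE = V_CC − I_C·R_C − I_E·R_E = 15 − 1.92×2.7 − 1.93×1.8 = 6.34 V.
V_CE = 6.34 V > 0.2 V confirms active-region operation.

I_C ≈ 1.9 mA, V_CE ≈ 6.3 V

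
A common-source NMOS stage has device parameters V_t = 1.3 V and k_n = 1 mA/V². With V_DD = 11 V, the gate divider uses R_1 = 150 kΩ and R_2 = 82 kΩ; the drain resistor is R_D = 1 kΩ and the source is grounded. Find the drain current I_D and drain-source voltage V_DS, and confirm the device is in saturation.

V_G = V_DD·R_2/(R_1+R_2) = 11×82/232 = 3.89 V. With the source grounded, V_GS = V_G = 3.89 V.
Assume saturation: I_D = (k_n/2)(V_GS − V_t)² = (1/2)×(3.89 − 1.3)² = 0.5×2.59² = 3.35 mA.
V_DS = V_DD − I_D·R_D = 11 − 3.35×1 = 7.65 V.
Saturation requires V_DS ≥ V_GS − V_t = 2.59 V; 7.65 ≥ 2.59 ✓.

I_D ≈ 3.3 mA, V_DS ≈ 7.7 V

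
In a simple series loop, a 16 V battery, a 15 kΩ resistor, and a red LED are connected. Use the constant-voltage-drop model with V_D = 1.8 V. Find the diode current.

I ≈ 0.95 mA

KVL around the loop: 16 = V_D + I·R = 1.8 + I × 15 kΩ.
So I = (16 − 1.8) / 15 kΩ = 14.2 / 15 = 0.947 mA.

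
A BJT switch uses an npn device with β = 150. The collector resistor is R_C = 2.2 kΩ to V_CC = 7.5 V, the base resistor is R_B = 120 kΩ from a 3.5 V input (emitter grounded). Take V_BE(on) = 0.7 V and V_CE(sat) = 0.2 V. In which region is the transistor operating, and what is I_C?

Assume active: I_B = (3.5 − 0.7)/120 = 0.0233 mA, giving I_C = β·I_B = 3.5 mA.
But then V_CE = 7.5 − 3.5×2.2 = -0.2 V < V_CE(sat) = 0.2 V — impossible in the active region.
So the transistor is saturated. With V_CE = 0.2 V, I_C = (V_CC − 0.2)/R_C = 7.3/2.2 = 3.32 mA.
Check: β·I_B = 3.5 mA > I_C = 3.32 mA, confirming saturation.

saturation; I_C ≈ 3.3 mA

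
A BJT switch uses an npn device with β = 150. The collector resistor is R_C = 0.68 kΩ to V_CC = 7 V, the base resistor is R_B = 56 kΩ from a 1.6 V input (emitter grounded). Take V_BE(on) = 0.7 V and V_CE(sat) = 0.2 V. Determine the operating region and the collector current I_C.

Assume active. Base-emitter loop: I_B = (V_BB − V_BE)/R_B = (1.6 − 0.7)/56 = 0.0161 mA.
I_C = β·I_B = 150×0.0161 = 2.41 mA.
V_CE = V_CC − I_C·R_C = 7 − 2.41×0.68 = 5.36 V > V_CE(sat), so the active-region assumption holds.

active; I_C ≈ 2.4 mA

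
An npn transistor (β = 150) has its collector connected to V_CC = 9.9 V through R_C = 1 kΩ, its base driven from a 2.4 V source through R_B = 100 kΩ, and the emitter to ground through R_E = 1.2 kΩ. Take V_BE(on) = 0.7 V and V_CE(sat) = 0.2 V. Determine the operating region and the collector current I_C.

active; I_C ≈ 0.91 mA

Assume active. Base-emitter loop: I_B = (V_BB − V_BE)/(R_B + (β+1)R_E) = (2.4 − 0.7)/(100 + 151×1.2) = 0.00605 mA.
I_C = β·I_B = 150×0.00605 = 0.907 mA.
V_CE = V_CC − I_C·R_C − I_E·R_E = 9.9 − 0.907×1 − 0.913×1.2 = 7.9 V > V_CE(sat), so the active-region assumption holds.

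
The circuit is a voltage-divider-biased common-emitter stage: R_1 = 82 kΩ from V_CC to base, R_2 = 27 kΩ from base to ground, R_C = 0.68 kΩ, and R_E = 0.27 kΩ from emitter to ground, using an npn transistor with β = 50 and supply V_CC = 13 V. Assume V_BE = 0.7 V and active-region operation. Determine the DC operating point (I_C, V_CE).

Thevenize the base divider: V_Th = V_CC·R_2/(R_1+R_2) = 13×27/109 = 3.22 V, R_Th = R_1‖R_2 = 20.3 kΩ.
Base-emitter loop: V_Th = I_B·R_Th + V_BE + (β+1)I_B·R_E, so I_B = (3.22 − 0.7) / (20.3 + 51×0.27) = 0.0739 mA.
I_C = β·I_B = 50×0.0739 = 3.7 mA, and I_E = (β+1)I_B = 3.77 mA.
V_CE = V_CC − I_C·R_C − I_E·R_E = 13 − 3.7×0.68 − 3.77×0.27 = 9.47 V.
V_CE = 9.47 V > 0.2 V confirms active-region operation.

I_C ≈ 3.7 mA, V_CE ≈ 9.5 V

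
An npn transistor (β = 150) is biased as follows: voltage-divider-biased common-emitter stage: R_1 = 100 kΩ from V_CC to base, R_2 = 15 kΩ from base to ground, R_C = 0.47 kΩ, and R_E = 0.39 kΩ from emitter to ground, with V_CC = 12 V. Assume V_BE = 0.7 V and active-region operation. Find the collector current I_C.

I_C ≈ 1.8 mA

Thevenize the base divider: V_Th = V_CC·R_2/(R_1+R_2) = 12×15/115 = 1.57 V, R_Th = R_1‖R_2 = 13 kΩ.
Base-emitter loop: V_Th = I_B·R_Th + V_BE + (β+1)I_B·R_E, so I_B = (1.57 − 0.7) / (13 + 151×0.39) = 0.012 mA.
I_C = β·I_B = 150×0.012 = 1.8 mA, and I_E = (β+1)I_B = 1.82 mA.
V_CE = V_CC − I_C·R_C − I_E·R_E = 12 − 1.8×0.47 − 1.82×0.39 = 10.4 V.
V_CE = 10.4 V > 0.2 V confirms active-region operation.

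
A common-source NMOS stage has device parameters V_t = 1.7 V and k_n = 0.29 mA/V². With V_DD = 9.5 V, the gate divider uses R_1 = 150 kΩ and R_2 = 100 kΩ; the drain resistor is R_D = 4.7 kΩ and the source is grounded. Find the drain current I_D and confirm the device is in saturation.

V_G = V_DD·R_2/(R_1+R_2) = 9.5×100/250 = 3.8 V. With the source grounded, V_GS = V_G = 3.8 V.
Assume saturation: I_D = (k_n/2)(V_GS − V_t)² = (0.29/2)×(3.8 − 1.7)² = 0.145×2.1² = 0.639 mA.
V_DS = V_DD − I_D·R_D = 9.5 − 0.639×4.7 = 6.49 V.
Saturation requires V_DS ≥ V_GS − V_t = 2.1 V; 6.49 ≥ 2.1 ✓.

I_D ≈ 0.64 mA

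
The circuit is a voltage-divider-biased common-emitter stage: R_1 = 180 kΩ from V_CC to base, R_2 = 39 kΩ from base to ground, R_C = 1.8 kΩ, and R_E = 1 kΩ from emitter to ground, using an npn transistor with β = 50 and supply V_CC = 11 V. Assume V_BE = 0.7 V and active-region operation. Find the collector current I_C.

I_C ≈ 0.76 mA

Thevenize the base divider: V_Th = V_CC·R_2/(R_1+R_2) = 11×39/219 = 1.96 V, R_Th = R_1‖R_2 = 32.1 kΩ.
Base-emitter loop: V_Th = I_B·R_Th + V_BE + (β+1)I_B·R_E, so I_B = (1.96 − 0.7) / (32.1 + 51×1) = 0.0152 mA.
I_C = β·I_B = 50×0.0152 = 0.758 mA, and I_E = (β+1)I_B = 0.773 mA.
V_CE = V_CC − I_C·R_C − I_E·R_E = 11 − 0.758×1.8 − 0.773×1 = 8.86 V.
V_CE = 8.86 V > 0.2 V confirms active-region operation.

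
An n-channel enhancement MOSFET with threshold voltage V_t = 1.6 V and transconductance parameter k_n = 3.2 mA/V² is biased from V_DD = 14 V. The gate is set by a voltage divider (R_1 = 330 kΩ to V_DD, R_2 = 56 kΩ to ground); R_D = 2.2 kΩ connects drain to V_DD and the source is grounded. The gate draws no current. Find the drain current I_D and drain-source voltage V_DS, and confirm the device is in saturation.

V_G = V_DD·R_2/(R_1+R_2) = 14×56/386 = 2.03 V. With the source grounded, V_GS = V_G = 2.03 V.
Assume saturation: I_D = (k_n/2)(V_GS − V_t)² = (3.2/2)×(2.03 − 1.6)² = 1.6×0.431² = 0.297 mA.
V_DS = V_DD − I_D·R_D = 14 − 0.297×2.2 = 13.3 V.
Saturation requires V_DS ≥ V_GS − V_t = 0.431 V; 13.3 ≥ 0.431 ✓.

I_D ≈ 0.3 mA, V_DS ≈ 13 V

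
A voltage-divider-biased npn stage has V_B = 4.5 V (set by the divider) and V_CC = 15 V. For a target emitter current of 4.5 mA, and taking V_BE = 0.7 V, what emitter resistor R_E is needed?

R_E ≈ 0.84 kΩ

V_E = V_B − V_BE = 4.5 − 0.7 = 3.8 V.
R_E = V_E / I_E = 3.8 / 4.5 = 0.844 kΩ.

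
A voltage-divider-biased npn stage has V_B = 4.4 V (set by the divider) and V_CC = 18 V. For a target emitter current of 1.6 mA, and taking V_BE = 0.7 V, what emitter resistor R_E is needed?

V_E = V_B − V_BE = 4.4 − 0.7 = 3.7 V.
R_E = V_E / I_E = 3.7 / 1.6 = 2.31 kΩ.

R_E ≈ 2.3 kΩ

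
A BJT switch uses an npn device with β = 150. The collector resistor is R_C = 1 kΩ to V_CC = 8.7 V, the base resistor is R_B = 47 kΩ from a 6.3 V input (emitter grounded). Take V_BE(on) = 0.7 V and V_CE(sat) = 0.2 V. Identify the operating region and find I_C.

Assume active: I_B = (6.3 − 0.7)/47 = 0.119 mA, giving I_C = β·I_B = 17.9 mA.
But then V_CE = 8.7 − 17.9×1 = -9.17 V < V_CE(sat) = 0.2 V — impossible in the active region.
So the transistor is saturated. With V_CE = 0.2 V, I_C = (V_CC − 0.2)/R_C = 8.5/1 = 8.5 mA.
Check: β·I_B = 17.9 mA > I_C = 8.5 mA, confirming saturation.

saturation; I_C ≈ 8.5 mA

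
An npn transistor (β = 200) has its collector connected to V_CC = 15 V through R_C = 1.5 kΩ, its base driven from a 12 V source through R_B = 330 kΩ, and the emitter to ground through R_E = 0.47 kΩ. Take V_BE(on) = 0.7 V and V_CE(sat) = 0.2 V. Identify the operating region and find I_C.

active; I_C ≈ 5.3 mA

Assume active. Base-emitter loop: I_B = (V_BB − V_BE)/(R_B + (β+1)R_E) = (12 − 0.7)/(330 + 201×0.47) = 0.0266 mA.
I_C = β·I_B = 200×0.0266 = 5.32 mA.
V_CE = V_CC − I_C·R_C − I_E·R_E = 15 − 5.32×1.5 − 5.35×0.47 = 4.5 V > V_CE(sat), so the active-region assumption holds.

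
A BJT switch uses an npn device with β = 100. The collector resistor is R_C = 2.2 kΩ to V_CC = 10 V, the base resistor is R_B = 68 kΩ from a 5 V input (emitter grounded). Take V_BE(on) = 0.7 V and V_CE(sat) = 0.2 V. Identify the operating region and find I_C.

Assume active: I_B = (5 − 0.7)/68 = 0.0632 mA, giving I_C = β·I_B = 6.32 mA.
But then V_CE = 10 − 6.32×2.2 = -3.91 V < V_CE(sat) = 0.2 V — impossible in the active region.
So the transistor is saturated. With V_CE = 0.2 V, I_C = (V_CC − 0.2)/R_C = 9.8/2.2 = 4.45 mA.
Check: β·I_B = 6.32 mA > I_C = 4.45 mA, confirming saturation.

saturation; I_C ≈ 4.5 mA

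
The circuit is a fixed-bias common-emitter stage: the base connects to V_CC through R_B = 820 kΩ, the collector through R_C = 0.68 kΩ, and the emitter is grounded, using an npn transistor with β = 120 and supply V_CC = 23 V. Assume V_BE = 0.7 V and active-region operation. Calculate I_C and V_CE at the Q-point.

Base loop: V_CC = I_B·R_B + V_BE, so I_B = (23 − 0.7)/820 kΩ = 0.0272 mA.
In the active region I_C = β·I_B = 120 × 0.0272 = 3.26 mA.
Collector loop: V_CE = V_CC − I_C·R_C = 23 − 3.26×0.68 = 20.8 V.
Since V_CE = 20.8 V > V_CE(sat) ≈ 0.2 V, the transistor is in the active region as assumed.

I_C ≈ 3.3 mA, V_CE ≈ 21 V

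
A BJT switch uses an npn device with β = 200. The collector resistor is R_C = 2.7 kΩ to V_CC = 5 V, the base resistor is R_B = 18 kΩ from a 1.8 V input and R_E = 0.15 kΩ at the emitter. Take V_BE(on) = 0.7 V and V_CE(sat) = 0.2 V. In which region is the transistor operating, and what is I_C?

Assume active: I_B = (1.8 − 0.7)/(18 + 201×0.15) = 0.0228 mA, I_C = β·I_B = 4.57 mA.
Then V_CE = 5 − 4.57×2.7 − 4.59×0.15 = -8.03 V < 0.2 V — the active assumption fails.
Re-solve with V_CE = 0.2 V. KCL at the emitter: V_E/R_E = (V_BB−0.7−V_E)/R_B + (V_CC−0.2−V_E)/R_C, giving V_E = 0.259 V.
I_C = (V_CC − 0.2 − V_E)/R_C = (4.8 − 0.259)/2.7 = 1.68 mA.
Check: I_B = (1.1 − 0.259)/18 = 0.0467 mA, and β·I_B = 9.34 mA > I_C, confirming saturation.

saturation; I_C ≈ 1.7 mA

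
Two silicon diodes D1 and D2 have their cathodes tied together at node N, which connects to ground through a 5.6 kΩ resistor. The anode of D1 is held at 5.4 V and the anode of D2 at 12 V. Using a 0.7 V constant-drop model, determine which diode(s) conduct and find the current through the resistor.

Assume both conduct. Then node N would need to be at both 5.4−0.7 = 4.7 V and 12−0.7 = 11.3 V, which is impossible.
Assume only D2 conducts: V_N = 12 − 0.7 = 11.3 V, so I_R = 11.3/5.6 = 2.02 mA.
Check D1: its anode-to-cathode voltage is 5.4 − 11.3 = -5.9 V < 0.7 V, so it is off. The assumption is consistent.

Only D2 conducts; I_R ≈ 2 mA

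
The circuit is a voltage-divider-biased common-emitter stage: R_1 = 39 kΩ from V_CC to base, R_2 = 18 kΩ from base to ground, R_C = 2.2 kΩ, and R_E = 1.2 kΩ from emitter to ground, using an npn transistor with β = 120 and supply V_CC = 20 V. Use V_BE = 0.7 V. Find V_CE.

V_CE ≈ 5.4 V

Thevenize the base divider: V_Th = V_CC·R_2/(R_1+R_2) = 20×18/57 = 6.32 V, R_Th = R_1‖R_2 = 12.3 kΩ.
Base-emitter loop: V_Th = I_B·R_Th + V_BE + (β+1)I_B·R_E, so I_B = (6.32 − 0.7) / (12.3 + 121×1.2) = 0.0357 mA.
I_C = β·I_B = 120×0.0357 = 4.28 mA, and I_E = (β+1)I_B = 4.31 mA.
V_CE = V_CC − I_C·R_C − I_E·R_E = 20 − 4.28×2.2 − 4.31×1.2 = 5.41 V.
V_CE = 5.41 V > 0.2 V confirms active-region operation.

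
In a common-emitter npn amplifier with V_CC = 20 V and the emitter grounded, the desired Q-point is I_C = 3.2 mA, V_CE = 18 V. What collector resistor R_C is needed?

Collector loop: V_CC = I_C·R_C + V_CE.
R_C = (V_CC − V_CE)/I_C = (20 − 18)/3.2 = 0.625 kΩ.

R_C ≈ 0.62 kΩ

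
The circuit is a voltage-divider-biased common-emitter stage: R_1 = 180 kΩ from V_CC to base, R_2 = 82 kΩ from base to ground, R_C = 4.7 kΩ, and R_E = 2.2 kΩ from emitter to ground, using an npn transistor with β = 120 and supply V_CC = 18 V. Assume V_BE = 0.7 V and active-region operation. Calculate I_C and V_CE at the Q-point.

Thevenize the base divider: V_Th = V_CC·R_2/(R_1+R_2) = 18×82/262 = 5.63 V, R_Th = R_1‖R_2 = 56.3 kΩ.
Base-emitter loop: V_Th = I_B·R_Th + V_BE + (β+1)I_B·R_E, so I_B = (5.63 − 0.7) / (56.3 + 121×2.2) = 0.0153 mA.
I_C = β·I_B = 120×0.0153 = 1.84 mA, and I_E = (β+1)I_B = 1.85 mA.
V_CE = V_CC − I_C·R_C − I_E·R_E = 18 − 1.84×4.7 − 1.85×2.2 = 5.3 V.
V_CE = 5.3 V > 0.2 V confirms active-region operation.

I_C ≈ 1.8 mA, V_CE ≈ 5.3 V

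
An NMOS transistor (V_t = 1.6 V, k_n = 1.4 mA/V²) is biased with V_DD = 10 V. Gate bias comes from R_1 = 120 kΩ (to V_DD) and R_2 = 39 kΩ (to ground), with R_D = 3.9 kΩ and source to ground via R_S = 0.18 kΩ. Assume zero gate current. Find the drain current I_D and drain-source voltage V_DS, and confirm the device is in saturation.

I_D ≈ 0.42 mA, V_DS ≈ 8.3 V

V_G = V_DD·R_2/(R_1+R_2) = 10×39/159 = 2.45 V.
Assume saturation: I_D = (k_n/2)(V_GS − V_t)² with V_GS = V_G − I_D·R_S = 2.45 − 0.18·I_D.
Substituting gives 0.0227·I_D² − 1.21·I_D + 0.509 = 0, with roots I_D = 0.422 or 53.1 mA.
The root I_D = 53.1 mA gives V_GS = -7.11 V ≤ V_t, so take I_D = 0.422 mA.
Then V_GS = 2.38 V and V_DS = V_DD − I_D(R_D+R_S) = 10 − 0.422×4.08 = 8.28 V.
Saturation requires V_DS ≥ V_GS − V_t = 0.777 V; 8.28 ≥ 0.777 ✓.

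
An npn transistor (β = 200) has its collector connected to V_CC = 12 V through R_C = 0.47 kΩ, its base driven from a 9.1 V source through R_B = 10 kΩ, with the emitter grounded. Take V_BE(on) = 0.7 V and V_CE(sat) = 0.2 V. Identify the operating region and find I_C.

saturation; I_C ≈ 25 mA

Assume active: I_B = (9.1 − 0.7)/10 = 0.84 mA, giving I_C = β·I_B = 168 mA.
But then V_CE = 12 − 168×0.47 = -67 V < V_CE(sat) = 0.2 V — impossible in the active region.
So the transistor is saturated. With V_CE = 0.2 V, I_C = (V_CC − 0.2)/R_C = 11.8/0.47 = 25.1 mA.
Check: β·I_B = 168 mA > I_C = 25.1 mA, confirming saturation.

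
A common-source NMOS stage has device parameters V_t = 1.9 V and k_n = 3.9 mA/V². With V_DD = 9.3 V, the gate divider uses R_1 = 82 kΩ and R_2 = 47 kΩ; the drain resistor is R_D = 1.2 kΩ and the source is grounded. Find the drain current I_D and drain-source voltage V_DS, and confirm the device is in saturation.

V_G = V_DD·R_2/(R_1+R_2) = 9.3×47/129 = 3.39 V. With the source grounded, V_GS = V_G = 3.39 V.
Assume saturation: I_D = (k_n/2)(V_GS − V_t)² = (3.9/2)×(3.39 − 1.9)² = 1.95×1.49² = 4.32 mA.
V_DS = V_DD − I_D·R_D = 9.3 − 4.32×1.2 = 4.12 V.
Saturation requires V_DS ≥ V_GS − V_t = 1.49 V; 4.12 ≥ 1.49 ✓.

I_D ≈ 4.3 mA, V_DS ≈ 4.1 V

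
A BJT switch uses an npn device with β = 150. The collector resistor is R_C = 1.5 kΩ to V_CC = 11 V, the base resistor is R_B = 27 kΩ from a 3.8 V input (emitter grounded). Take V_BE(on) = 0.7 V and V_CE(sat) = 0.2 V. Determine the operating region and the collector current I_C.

saturation; I_C ≈ 7.2 mA

Assume active: I_B = (3.8 − 0.7)/27 = 0.115 mA, giving I_C = β·I_B = 17.2 mA.
But then V_CE = 11 − 17.2×1.5 = -14.8 V < V_CE(sat) = 0.2 V — impossible in the active region.
So the transistor is saturated. With V_CE = 0.2 V, I_C = (V_CC − 0.2)/R_C = 10.8/1.5 = 7.2 mA.
Check: β·I_B = 17.2 mA > I_C = 7.2 mA, confirming saturation.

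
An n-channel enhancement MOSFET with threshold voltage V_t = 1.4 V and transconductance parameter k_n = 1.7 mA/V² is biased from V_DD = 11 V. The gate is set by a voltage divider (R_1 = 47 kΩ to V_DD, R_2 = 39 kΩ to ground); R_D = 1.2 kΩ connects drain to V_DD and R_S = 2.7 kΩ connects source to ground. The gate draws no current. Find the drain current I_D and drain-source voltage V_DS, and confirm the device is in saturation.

I_D ≈ 0.94 mA, V_DS ≈ 7.3 V

V_G = V_DD·R_2/(R_1+R_2) = 11×39/86 = 4.99 V.
Assume saturation: I_D = (k_n/2)(V_GS − V_t)² with V_GS = V_G − I_D·R_S = 4.99 − 2.7·I_D.
Substituting gives 6.2·I_D² − 17.5·I_D + 10.9 = 0, with roots I_D = 0.94 or 1.88 mA.
The root I_D = 1.88 mA gives V_GS = -0.0871 V ≤ V_t, so take I_D = 0.94 mA.
Then V_GS = 2.45 V and V_DS = V_DD − I_D(R_D+R_S) = 11 − 0.94×3.9 = 7.34 V.
Saturation requires V_DS ≥ V_GS − V_t = 1.05 V; 7.34 ≥ 1.05 ✓.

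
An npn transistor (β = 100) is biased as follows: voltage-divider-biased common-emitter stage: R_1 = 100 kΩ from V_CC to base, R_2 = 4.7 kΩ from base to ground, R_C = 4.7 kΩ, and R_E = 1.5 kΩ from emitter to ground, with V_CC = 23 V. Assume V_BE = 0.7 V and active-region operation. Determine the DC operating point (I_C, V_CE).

I_C ≈ 0.21 mA, V_CE ≈ 22 V

Thevenize the base divider: V_Th = V_CC·R_2/(R_1+R_2) = 23×4.7/105 = 1.03 V, R_Th = R_1‖R_2 = 4.49 kΩ.
Base-emitter loop: V_Th = I_B·R_Th + V_BE + (β+1)I_B·R_E, so I_B = (1.03 − 0.7) / (4.49 + 101×1.5) = 0.00213 mA.
I_C = β·I_B = 100×0.00213 = 0.213 mA, and I_E = (β+1)I_B = 0.215 mA.
V_CE = V_CC − I_C·R_C − I_E·R_E = 23 − 0.213×4.7 − 0.215×1.5 = 21.7 V.
V_CE = 21.7 V > 0.2 V confirms active-region operation.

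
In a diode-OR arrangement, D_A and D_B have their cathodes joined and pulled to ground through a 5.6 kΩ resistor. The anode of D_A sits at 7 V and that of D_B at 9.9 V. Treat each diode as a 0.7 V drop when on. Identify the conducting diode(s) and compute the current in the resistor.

Only D_B conducts; I_R ≈ 1.6 mA

Assume both conduct. Then node N would need to be at both 7−0.7 = 6.3 V and 9.9−0.7 = 9.2 V, which is impossible.
Assume only D_B conducts: V_N = 9.9 − 0.7 = 9.2 V, so I_R = 9.2/5.6 = 1.64 mA.
Check D_A: its anode-to-cathode voltage is 7 − 9.2 = -2.2 V < 0.7 V, so it is off. The assumption is consistent.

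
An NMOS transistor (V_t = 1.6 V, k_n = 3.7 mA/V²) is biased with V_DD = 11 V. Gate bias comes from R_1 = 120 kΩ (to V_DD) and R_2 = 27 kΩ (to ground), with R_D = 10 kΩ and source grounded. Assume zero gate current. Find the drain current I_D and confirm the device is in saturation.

V_G = V_DD·R_2/(R_1+R_2) = 11×27/147 = 2.02 V. With the source grounded, V_GS = V_G = 2.02 V.
Assume saturation: I_D = (k_n/2)(V_GS − V_t)² = (3.7/2)×(2.02 − 1.6)² = 1.85×0.42² = 0.327 mA.
V_DS = V_DD − I_D·R_D = 11 − 0.327×10 = 7.73 V.
Saturation requires V_DS ≥ V_GS − V_t = 0.42 V; 7.73 ≥ 0.42 ✓.

I_D ≈ 0.33 mA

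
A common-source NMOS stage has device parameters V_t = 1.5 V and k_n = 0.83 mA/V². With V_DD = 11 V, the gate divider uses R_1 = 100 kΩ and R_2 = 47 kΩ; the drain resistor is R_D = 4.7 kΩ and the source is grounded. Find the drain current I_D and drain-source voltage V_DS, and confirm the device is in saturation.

V_G = V_DD·R_2/(R_1+R_2) = 11×47/147 = 3.52 V. With the source grounded, V_GS = V_G = 3.52 V.
Assume saturation: I_D = (k_n/2)(V_GS − V_t)² = (0.83/2)×(3.52 − 1.5)² = 0.415×2.02² = 1.69 mA.
V_DS = V_DD − I_D·R_D = 11 − 1.69×4.7 = 3.06 V.
Saturation requires V_DS ≥ V_GS − V_t = 2.02 V; 3.06 ≥ 2.02 ✓.

I_D ≈ 1.7 mA, V_DS ≈ 3.1 V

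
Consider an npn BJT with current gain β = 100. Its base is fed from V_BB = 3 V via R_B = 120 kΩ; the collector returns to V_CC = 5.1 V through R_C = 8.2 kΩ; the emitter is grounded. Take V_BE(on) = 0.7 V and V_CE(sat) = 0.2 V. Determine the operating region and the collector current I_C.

saturation; I_C ≈ 0.6 mA

Assume active: I_B = (3 − 0.7)/120 = 0.0192 mA, giving I_C = β·I_B = 1.92 mA.
But then V_CE = 5.1 − 1.92×8.2 = -10.6 V < V_CE(sat) = 0.2 V — impossible in the active region.
So the transistor is saturated. With V_CE = 0.2 V, I_C = (V_CC − 0.2)/R_C = 4.9/8.2 = 0.598 mA.
Check: β·I_B = 1.92 mA > I_C = 0.598 mA, confirming saturation.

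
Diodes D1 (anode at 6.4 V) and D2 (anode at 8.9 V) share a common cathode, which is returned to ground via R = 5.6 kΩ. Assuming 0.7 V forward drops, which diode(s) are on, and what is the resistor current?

Only D2 conducts; I_R ≈ 1.5 mA

Assume both conduct. Then node N would need to be at both 6.4−0.7 = 5.7 V and 8.9−0.7 = 8.2 V, which is impossible.
Assume only D2 conducts: V_N = 8.9 − 0.7 = 8.2 V, so I_R = 8.2/5.6 = 1.46 mA.
Check D1: its anode-to-cathode voltage is 6.4 − 8.2 = -1.8 V < 0.7 V, so it is off. The assumption is consistent.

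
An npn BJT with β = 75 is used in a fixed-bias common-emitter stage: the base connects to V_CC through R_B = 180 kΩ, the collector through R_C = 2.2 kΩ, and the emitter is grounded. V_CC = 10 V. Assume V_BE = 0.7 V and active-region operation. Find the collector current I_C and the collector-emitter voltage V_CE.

I_C ≈ 3.9 mA, V_CE ≈ 1.5 V

Base loop: V_CC = I_B·R_B + V_BE, so I_B = (10 − 0.7)/180 kΩ = 0.0517 mA.
In the active region I_C = β·I_B = 75 × 0.0517 = 3.88 mA.
Collector loop: V_CE = V_CC − I_C·R_C = 10 − 3.88×2.2 = 1.47 V.
Since V_CE = 1.47 V > V_CE(sat) ≈ 0.2 V, the transistor is in the active region as assumed.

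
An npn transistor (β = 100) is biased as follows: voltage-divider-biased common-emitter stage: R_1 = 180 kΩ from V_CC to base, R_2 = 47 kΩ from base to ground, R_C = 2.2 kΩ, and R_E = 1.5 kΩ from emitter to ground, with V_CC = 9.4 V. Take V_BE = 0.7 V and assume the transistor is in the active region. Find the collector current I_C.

I_C ≈ 0.66 mA

Thevenize the base divider: V_Th = V_CC·R_2/(R_1+R_2) = 9.4×47/227 = 1.95 V, R_Th = R_1‖R_2 = 37.3 kΩ.
Base-emitter loop: V_Th = I_B·R_Th + V_BE + (β+1)I_B·R_E, so I_B = (1.95 − 0.7) / (37.3 + 101×1.5) = 0.0066 mA.
I_C = β·I_B = 100×0.0066 = 0.66 mA, and I_E = (β+1)I_B = 0.667 mA.
V_CE = V_CC − I_C·R_C − I_E·R_E = 9.4 − 0.66×2.2 − 0.667×1.5 = 6.95 V.
V_CE = 6.95 V > 0.2 V confirms active-region operation.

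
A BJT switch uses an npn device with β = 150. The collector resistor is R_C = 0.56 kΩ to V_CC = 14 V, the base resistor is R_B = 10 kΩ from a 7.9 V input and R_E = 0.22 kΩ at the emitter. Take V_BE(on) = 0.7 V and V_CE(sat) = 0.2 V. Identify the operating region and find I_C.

saturation; I_C ≈ 18 mA

Assume active: I_B = (7.9 − 0.7)/(10 + 151×0.22) = 0.167 mA, I_C = β·I_B = 25 mA.
Then V_CE = 14 − 25×0.56 − 25.2×0.22 = -5.53 V < 0.2 V — the active assumption fails.
Re-solve with V_CE = 0.2 V. KCL at the emitter: V_E/R_E = (V_BB−0.7−V_E)/R_B + (V_CC−0.2−V_E)/R_C, giving V_E = 3.94 V.
I_C = (V_CC − 0.2 − V_E)/R_C = (13.8 − 3.94)/0.56 = 17.6 mA.
Check: I_B = (7.2 − 3.94)/10 = 0.326 mA, and β·I_B = 48.8 mA > I_C, confirming saturation.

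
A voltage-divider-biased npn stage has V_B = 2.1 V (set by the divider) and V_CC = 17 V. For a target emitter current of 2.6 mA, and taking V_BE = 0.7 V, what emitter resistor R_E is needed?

R_E ≈ 0.54 kΩ

V_E = V_B − V_BE = 2.1 − 0.7 = 1.4 V.
R_E = V_E / I_E = 1.4 / 2.6 = 0.538 kΩ.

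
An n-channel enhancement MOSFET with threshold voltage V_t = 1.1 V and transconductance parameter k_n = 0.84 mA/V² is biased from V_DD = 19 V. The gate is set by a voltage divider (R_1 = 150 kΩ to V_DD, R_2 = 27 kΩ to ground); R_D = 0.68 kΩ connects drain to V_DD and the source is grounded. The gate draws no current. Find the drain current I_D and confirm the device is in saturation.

V_G = V_DD·R_2/(R_1+R_2) = 19×27/177 = 2.9 V. With the source grounded, V_GS = V_G = 2.9 V.
Assume saturation: I_D = (k_n/2)(V_GS − V_t)² = (0.84/2)×(2.9 − 1.1)² = 0.42×1.8² = 1.36 mA.
V_DS = V_DD − I_D·R_D = 19 − 1.36×0.68 = 18.1 V.
Saturation requires V_DS ≥ V_GS − V_t = 1.8 V; 18.1 ≥ 1.8 ✓.

I_D ≈ 1.4 mA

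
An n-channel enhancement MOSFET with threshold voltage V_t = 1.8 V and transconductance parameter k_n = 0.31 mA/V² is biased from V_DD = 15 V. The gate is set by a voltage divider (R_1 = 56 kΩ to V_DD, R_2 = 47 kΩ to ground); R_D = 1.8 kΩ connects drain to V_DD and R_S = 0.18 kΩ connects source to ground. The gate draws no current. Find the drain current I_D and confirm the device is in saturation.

I_D ≈ 3.1 mA

V_G = V_DD·R_2/(R_1+R_2) = 15×47/103 = 6.84 V.
Assume saturation: I_D = (k_n/2)(V_GS − V_t)² with V_GS = V_G − I_D·R_S = 6.84 − 0.18·I_D.
Substituting gives 0.00502·I_D² − 1.28·I_D + 3.94 = 0, with roots I_D = 3.12 or 252 mA.
The root I_D = 252 mA gives V_GS = -38.5 V ≤ V_t, so take I_D = 3.12 mA.
Then V_GS = 6.28 V and V_DS = V_DD − I_D(R_D+R_S) = 15 − 3.12×1.98 = 8.83 V.
Saturation requires V_DS ≥ V_GS − V_t = 4.48 V; 8.83 ≥ 4.48 ✓.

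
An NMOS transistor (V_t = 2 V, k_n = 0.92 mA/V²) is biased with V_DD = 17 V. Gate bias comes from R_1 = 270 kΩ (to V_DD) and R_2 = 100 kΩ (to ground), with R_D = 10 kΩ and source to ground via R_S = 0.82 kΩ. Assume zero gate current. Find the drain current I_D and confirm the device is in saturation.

V_G = V_DD·R_2/(R_1+R_2) = 17×100/370 = 4.59 V.
Assume saturation: I_D = (k_n/2)(V_GS − V_t)² with V_GS = V_G − I_D·R_S = 4.59 − 0.82·I_D.
Substituting gives 0.309·I_D² − 2.96·I_D + 3.1 = 0, with roots I_D = 1.2 or 8.36 mA.
The root I_D = 8.36 mA gives V_GS = -2.26 V ≤ V_t, so take I_D = 1.2 mA.
Then V_GS = 3.61 V and V_DS = V_DD − I_D(R_D+R_S) = 17 − 1.2×10.8 = 4.05 V.
Saturation requires V_DS ≥ V_GS − V_t = 1.61 V; 4.05 ≥ 1.61 ✓.

I_D ≈ 1.2 mA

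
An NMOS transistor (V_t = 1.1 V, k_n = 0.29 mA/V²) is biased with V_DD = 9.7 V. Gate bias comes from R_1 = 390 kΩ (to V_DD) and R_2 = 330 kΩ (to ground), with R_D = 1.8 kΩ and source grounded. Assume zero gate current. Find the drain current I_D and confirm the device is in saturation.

I_D ≈ 1.6 mA

V_G = V_DD·R_2/(R_1+R_2) = 9.7×330/720 = 4.45 V. With the source grounded, V_GS = V_G = 4.45 V.
Assume saturation: I_D = (k_n/2)(V_GS − V_t)² = (0.29/2)×(4.45 − 1.1)² = 0.145×3.35² = 1.62 mA.
V_DS = V_DD − I_D·R_D = 9.7 − 1.62×1.8 = 6.78 V.
Saturation requires V_DS ≥ V_GS − V_t = 3.35 V; 6.78 ≥ 3.35 ✓.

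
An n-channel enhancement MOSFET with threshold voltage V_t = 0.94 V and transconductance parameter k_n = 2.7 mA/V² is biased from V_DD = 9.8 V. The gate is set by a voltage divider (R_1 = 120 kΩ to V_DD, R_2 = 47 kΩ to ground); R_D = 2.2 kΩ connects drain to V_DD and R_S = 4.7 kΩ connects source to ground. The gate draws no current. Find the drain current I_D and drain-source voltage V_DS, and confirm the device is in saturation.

I_D ≈ 0.29 mA, V_DS ≈ 7.8 V

V_G = V_DD·R_2/(R_1+R_2) = 9.8×47/167 = 2.76 V.
Assume saturation: I_D = (k_n/2)(V_GS − V_t)² with V_GS = V_G − I_D·R_S = 2.76 − 4.7·I_D.
Substituting gives 29.8·I_D² − 24.1·I_D + 4.46 = 0, with roots I_D = 0.288 or 0.519 mA.
The root I_D = 0.519 mA gives V_GS = 0.32 V ≤ V_t, so take I_D = 0.288 mA.
Then V_GS = 1.4 V and V_DS = V_DD − I_D(R_D+R_S) = 9.8 − 0.288×6.9 = 7.81 V.
Saturation requires V_DS ≥ V_GS − V_t = 0.462 V; 7.81 ≥ 0.462 ✓.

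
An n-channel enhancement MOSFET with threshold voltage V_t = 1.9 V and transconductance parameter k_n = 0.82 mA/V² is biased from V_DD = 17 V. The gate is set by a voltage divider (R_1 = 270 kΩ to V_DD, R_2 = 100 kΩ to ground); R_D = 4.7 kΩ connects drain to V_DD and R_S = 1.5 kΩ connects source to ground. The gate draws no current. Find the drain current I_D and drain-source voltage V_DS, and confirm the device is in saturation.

I_D ≈ 0.84 mA, V_DS ≈ 12 V

V_G = V_DD·R_2/(R_1+R_2) = 17×100/370 = 4.59 V.
Assume saturation: I_D = (k_n/2)(V_GS − V_t)² with V_GS = V_G − I_D·R_S = 4.59 − 1.5·I_D.
Substituting gives 0.922·I_D² − 4.31·I_D + 2.98 = 0, with roots I_D = 0.841 or 3.84 mA.
The root I_D = 3.84 mA gives V_GS = -1.16 V ≤ V_t, so take I_D = 0.841 mA.
Then V_GS = 3.33 V and V_DS = V_DD − I_D(R_D+R_S) = 17 − 0.841×6.2 = 11.8 V.
Saturation requires V_DS ≥ V_GS − V_t = 1.43 V; 11.8 ≥ 1.43 ✓.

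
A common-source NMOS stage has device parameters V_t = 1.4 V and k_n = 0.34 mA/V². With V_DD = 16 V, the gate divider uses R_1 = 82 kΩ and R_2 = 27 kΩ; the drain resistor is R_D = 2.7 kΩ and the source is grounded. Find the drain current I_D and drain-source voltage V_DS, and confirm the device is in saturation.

I_D ≈ 1.1 mA, V_DS ≈ 13 V

V_G = V_DD·R_2/(R_1+R_2) = 16×27/109 = 3.96 V. With the source grounded, V_GS = V_G = 3.96 V.
Assume saturation: I_D = (k_n/2)(V_GS − V_t)² = (0.34/2)×(3.96 − 1.4)² = 0.17×2.56² = 1.12 mA.
V_DS = V_DD − I_D·R_D = 16 − 1.12×2.7 = 13 V.
Saturation requires V_DS ≥ V_GS − V_t = 2.56 V; 13 ≥ 2.56 ✓.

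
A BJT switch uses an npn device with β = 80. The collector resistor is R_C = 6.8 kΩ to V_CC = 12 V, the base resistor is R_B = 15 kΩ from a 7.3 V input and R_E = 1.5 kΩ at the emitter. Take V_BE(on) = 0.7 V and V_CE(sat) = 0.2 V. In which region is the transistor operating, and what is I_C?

saturation; I_C ≈ 1.4 mA

Assume active: I_B = (7.3 − 0.7)/(15 + 81×1.5) = 0.0484 mA, I_C = β·I_B = 3.87 mA.
Then V_CE = 12 − 3.87×6.8 − 3.92×1.5 = -20.2 V < 0.2 V — the active assumption fails.
Re-solve with V_CE = 0.2 V. KCL at the emitter: V_E/R_E = (V_BB−0.7−V_E)/R_B + (V_CC−0.2−V_E)/R_C, giving V_E = 2.47 V.
I_C = (V_CC − 0.2 − V_E)/R_C = (11.8 − 2.47)/6.8 = 1.37 mA.
Check: I_B = (6.6 − 2.47)/15 = 0.275 mA, and β·I_B = 22 mA > I_C, confirming saturation.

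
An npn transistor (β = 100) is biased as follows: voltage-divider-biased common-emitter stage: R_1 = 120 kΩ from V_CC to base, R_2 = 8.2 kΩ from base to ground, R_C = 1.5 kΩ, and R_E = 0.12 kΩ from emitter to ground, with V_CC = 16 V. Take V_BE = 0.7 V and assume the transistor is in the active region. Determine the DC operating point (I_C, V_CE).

Thevenize the base divider: V_Th = V_CC·R_2/(R_1+R_2) = 16×8.2/128 = 1.02 V, R_Th = R_1‖R_2 = 7.68 kΩ.
Base-emitter loop: V_Th = I_B·R_Th + V_BE + (β+1)I_B·R_E, so I_B = (1.02 − 0.7) / (7.68 + 101×0.12) = 0.0163 mA.
I_C = β·I_B = 100×0.0163 = 1.63 mA, and I_E = (β+1)I_B = 1.65 mA.
V_CE = V_CC − I_C·R_C − I_E·R_E = 16 − 1.63×1.5 − 1.65×0.12 = 13.4 V.
V_CE = 13.4 V > 0.2 V confirms active-region operation.

I_C ≈ 1.6 mA, V_CE ≈ 13 V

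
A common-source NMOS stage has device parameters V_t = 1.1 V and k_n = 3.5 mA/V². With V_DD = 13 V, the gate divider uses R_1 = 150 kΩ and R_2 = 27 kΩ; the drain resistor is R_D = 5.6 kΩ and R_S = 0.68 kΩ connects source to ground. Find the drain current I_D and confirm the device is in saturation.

I_D ≈ 0.51 mA

V_G = V_DD·R_2/(R_1+R_2) = 13×27/177 = 1.98 V.
Assume saturation: I_D = (k_n/2)(V_GS − V_t)² with V_GS = V_G − I_D·R_S = 1.98 − 0.68·I_D.
Substituting gives 0.809·I_D² − 3.1·I_D + 1.36 = 0, with roots I_D = 0.507 or 3.33 mA.
The root I_D = 3.33 mA gives V_GS = -0.279 V ≤ V_t, so take I_D = 0.507 mA.
Then V_GS = 1.64 V and V_DS = V_DD − I_D(R_D+R_S) = 13 − 0.507×6.28 = 9.82 V.
Saturation requires V_DS ≥ V_GS − V_t = 0.538 V; 9.82 ≥ 0.538 ✓.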